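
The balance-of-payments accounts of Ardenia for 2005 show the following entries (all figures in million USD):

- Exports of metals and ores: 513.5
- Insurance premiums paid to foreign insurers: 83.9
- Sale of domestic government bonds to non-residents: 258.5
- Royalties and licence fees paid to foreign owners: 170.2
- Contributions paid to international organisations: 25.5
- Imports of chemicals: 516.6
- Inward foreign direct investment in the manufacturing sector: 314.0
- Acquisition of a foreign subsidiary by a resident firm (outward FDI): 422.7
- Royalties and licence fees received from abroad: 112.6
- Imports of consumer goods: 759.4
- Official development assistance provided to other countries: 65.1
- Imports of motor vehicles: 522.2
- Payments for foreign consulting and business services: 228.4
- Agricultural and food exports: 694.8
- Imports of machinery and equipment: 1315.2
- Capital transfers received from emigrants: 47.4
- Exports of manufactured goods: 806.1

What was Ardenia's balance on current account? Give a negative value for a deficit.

Goods: -516.6 - 1315.2 + 513.5 + 694.8 - 759.4 - 522.2 + 806.1 = -1099.0
Services: 112.6 - 170.2 - 83.9 - 228.4 = -369.9
Secondary income: -65.1 - 25.5 = -90.6
Current account = (-1099.0) + (-369.9) + (-90.6) = -1559.5
(Excluded from the current account — financial account: sale of domestic government bonds to non-residents 258.5, inward foreign direct investment in the manufacturing sector 314.0, acquisition of a foreign subsidiary by a resident firm (outward FDI) 422.7; capital account: capital transfers received from emigrants 47.4.)

-1559.5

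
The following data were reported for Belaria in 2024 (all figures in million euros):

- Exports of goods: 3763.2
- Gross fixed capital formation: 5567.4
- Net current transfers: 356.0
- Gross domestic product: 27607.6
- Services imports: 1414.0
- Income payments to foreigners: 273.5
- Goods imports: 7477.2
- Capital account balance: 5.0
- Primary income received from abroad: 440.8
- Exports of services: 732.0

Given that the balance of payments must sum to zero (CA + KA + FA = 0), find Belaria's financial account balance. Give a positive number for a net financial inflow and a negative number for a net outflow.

Goods balance = 3763.2 - 7477.2 = -3714.0
Services balance = 732.0 - 1414.0 = -682.0
Trade balance (goods + services) = -3714.0 + (-682.0) = -4396.0
Net primary income = 440.8 - 273.5 = 167.3
Net secondary income = 356.0
Current account = -4396.0 + 167.3 + 356.0 = -3872.7
Financial account = -(-3872.7 + 5.0) = 3867.7

3867.7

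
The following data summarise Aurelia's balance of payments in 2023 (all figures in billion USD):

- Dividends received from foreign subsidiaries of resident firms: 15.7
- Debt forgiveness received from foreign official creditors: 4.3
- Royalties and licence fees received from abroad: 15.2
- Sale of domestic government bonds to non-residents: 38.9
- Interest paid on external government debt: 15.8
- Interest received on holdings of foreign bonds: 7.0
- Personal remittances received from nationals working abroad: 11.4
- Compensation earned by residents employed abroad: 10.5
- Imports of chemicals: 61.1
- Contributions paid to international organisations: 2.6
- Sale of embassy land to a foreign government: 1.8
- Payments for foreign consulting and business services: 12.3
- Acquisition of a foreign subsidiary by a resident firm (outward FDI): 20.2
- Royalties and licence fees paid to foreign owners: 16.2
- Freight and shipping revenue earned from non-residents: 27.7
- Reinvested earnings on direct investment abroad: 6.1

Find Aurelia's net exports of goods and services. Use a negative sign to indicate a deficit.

Goods: -61.1
Services: -12.3 + 15.2 + 27.7 - 16.2 = 14.4
Trade balance = -61.1 + 14.4 = -46.7
(Excluded from the trade balance — primary income: dividends received from foreign subsidiaries of resident firms 15.7, interest paid on external government debt 15.8, interest received on holdings of foreign bonds 7.0, compensation earned by residents employed abroad 10.5, reinvested earnings on direct investment abroad 6.1; capital account: debt forgiveness received from foreign official creditors 4.3, sale of embassy land to a foreign government 1.8; financial account: sale of domestic government bonds to non-residents 38.9, acquisition of a foreign subsidiary by a resident firm (outward FDI) 20.2; secondary income: personal remittances received from nationals working abroad 11.4, contributions paid to international organisations 2.6.)

-46.7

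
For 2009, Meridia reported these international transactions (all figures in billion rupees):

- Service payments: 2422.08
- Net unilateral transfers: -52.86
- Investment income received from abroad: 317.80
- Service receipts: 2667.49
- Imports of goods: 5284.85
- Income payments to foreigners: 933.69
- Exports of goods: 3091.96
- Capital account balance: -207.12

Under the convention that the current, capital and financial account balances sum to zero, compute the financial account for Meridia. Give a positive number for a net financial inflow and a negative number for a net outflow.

Goods balance = 3091.96 - 5284.85 = -2192.89
Services balance = 2667.49 - 2422.08 = 245.41
Trade balance (goods + services) = -2192.89 + 245.41 = -1947.48
Net primary income = 317.80 - 933.69 = -615.89
Net secondary income = -52.86
Current account = -1947.48 + (-615.89) + (-52.86) = -2616.23
Financial account = -(-2616.23 + (-207.12)) = 2823.35

2823.35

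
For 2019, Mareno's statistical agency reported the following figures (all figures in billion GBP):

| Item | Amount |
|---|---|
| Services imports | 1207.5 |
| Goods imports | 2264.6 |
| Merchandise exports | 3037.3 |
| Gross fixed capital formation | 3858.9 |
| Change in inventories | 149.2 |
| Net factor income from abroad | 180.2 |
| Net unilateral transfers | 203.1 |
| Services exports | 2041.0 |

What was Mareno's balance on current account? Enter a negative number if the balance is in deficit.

Goods balance = 3037.3 - 2264.6 = 772.7
Services balance = 2041.0 - 1207.5 = 833.5
Trade balance (goods + services) = 772.7 + 833.5 = 1606.2
Net primary income = 180.2
Net secondary income = 203.1
Current account = 1606.2 + 180.2 + 203.1 = 1989.5

1989.5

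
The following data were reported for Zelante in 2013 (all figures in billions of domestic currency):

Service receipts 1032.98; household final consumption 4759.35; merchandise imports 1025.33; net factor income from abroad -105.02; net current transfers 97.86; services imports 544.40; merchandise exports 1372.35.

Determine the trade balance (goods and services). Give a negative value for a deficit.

Goods balance = 1372.35 - 1025.33 = 347.02
Services balance = 1032.98 - 544.40 = 488.58
Trade balance (goods + services) = 347.02 + 488.58 = 835.60

835.60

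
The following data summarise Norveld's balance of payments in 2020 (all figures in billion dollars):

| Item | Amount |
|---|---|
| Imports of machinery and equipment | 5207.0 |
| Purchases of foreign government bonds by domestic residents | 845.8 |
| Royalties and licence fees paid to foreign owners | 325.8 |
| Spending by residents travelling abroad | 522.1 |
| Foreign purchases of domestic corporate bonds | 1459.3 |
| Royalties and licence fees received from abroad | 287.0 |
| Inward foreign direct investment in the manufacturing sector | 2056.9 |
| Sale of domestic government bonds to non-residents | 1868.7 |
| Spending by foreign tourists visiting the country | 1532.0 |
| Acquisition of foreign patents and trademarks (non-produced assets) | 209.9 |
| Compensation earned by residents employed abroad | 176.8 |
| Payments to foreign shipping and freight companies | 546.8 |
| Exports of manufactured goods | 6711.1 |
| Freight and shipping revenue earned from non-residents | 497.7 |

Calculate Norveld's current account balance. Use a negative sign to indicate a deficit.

2602.9

Goods: 6711.1 - 5207.0 = 1504.1
Services: -325.8 + 1532.0 + 287.0 - 546.8 - 522.1 + 497.7 = 922.0
Primary income: 176.8
Current account = 1504.1 + 922.0 + 176.8 = 2602.9
(Excluded from the current account — financial account: purchases of foreign government bonds by domestic residents 845.8, foreign purchases of domestic corporate bonds 1459.3, inward foreign direct investment in the manufacturing sector 2056.9, sale of domestic government bonds to non-residents 1868.7; capital account: acquisition of foreign patents and trademarks (non-produced assets) 209.9.)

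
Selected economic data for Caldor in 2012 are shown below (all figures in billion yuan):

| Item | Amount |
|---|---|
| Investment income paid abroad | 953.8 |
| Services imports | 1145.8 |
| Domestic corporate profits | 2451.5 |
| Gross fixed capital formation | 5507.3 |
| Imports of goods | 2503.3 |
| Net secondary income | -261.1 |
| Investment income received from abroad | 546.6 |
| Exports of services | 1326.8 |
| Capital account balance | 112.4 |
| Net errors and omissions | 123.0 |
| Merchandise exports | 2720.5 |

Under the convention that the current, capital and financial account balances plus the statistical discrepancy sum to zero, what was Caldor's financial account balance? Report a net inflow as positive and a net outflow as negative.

34.7

Goods balance = 2720.5 - 2503.3 = 217.2
Services balance = 1326.8 - 1145.8 = 181.0
Trade balance (goods + services) = 217.2 + 181.0 = 398.2
Net primary income = 546.6 - 953.8 = -407.2
Net secondary income = -261.1
Current account = 398.2 + (-407.2) + (-261.1) = -270.1
Financial account = -(-270.1 + 112.4 + 123.0) = 34.7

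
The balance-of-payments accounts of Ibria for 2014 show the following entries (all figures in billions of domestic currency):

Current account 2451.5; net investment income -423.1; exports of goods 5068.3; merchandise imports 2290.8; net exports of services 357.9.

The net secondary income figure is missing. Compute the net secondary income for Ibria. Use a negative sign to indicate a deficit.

-260.8

Current account = goods balance + services balance + net primary income + net secondary income
Sum of the known components = 2712.3
Net secondary income = CA - (known components) = 2451.5 - 2712.3 = -260.8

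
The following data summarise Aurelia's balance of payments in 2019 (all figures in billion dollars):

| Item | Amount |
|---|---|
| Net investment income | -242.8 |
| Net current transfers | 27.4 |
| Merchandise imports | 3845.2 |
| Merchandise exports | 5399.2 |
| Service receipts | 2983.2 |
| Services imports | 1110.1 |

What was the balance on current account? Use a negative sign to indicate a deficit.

Goods balance = 5399.2 - 3845.2 = 1554.0
Services balance = 2983.2 - 1110.1 = 1873.1
Trade balance (goods + services) = 1554.0 + 1873.1 = 3427.1
Net primary income = -242.8
Net secondary income = 27.4
Current account = 3427.1 + (-242.8) + 27.4 = 3211.7

3211.7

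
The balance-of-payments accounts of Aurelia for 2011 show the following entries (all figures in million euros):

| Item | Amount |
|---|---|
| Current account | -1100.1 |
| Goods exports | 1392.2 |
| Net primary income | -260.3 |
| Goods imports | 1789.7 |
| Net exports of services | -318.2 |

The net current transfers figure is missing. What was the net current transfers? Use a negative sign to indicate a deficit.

Current account = goods balance + services balance + net primary income + net secondary income
Sum of the known components = -976.0
Net current transfers = CA - (known components) = -1100.1 - (-976.0) = -124.1

-124.1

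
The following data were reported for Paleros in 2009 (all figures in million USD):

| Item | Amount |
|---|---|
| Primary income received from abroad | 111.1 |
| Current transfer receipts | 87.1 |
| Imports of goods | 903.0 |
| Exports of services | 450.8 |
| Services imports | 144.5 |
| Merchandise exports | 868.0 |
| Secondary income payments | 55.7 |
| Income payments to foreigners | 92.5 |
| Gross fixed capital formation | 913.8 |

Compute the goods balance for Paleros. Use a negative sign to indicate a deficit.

-35.0

Goods balance = 868.0 - 903.0 = -35.0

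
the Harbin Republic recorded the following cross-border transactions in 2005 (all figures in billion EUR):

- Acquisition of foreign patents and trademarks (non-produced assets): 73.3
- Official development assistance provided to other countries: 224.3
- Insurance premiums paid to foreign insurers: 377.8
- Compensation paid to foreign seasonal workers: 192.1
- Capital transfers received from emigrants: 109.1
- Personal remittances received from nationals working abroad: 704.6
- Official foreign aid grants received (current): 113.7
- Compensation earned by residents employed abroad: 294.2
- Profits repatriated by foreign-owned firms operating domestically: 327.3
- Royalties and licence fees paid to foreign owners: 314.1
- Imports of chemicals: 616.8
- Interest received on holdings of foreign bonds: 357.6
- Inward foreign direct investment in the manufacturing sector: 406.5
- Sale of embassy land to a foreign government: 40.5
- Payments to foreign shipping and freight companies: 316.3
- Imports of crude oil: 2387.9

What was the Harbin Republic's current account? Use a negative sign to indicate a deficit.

Goods: -2387.9 - 616.8 = -3004.7
Services: -316.3 - 377.8 - 314.1 = -1008.2
Primary income: -327.3 + 357.6 + 294.2 - 192.1 = 132.4
Secondary income: -224.3 + 113.7 + 704.6 = 594.0
Current account = (-3004.7) + (-1008.2) + 132.4 + 594.0 = -3286.5
(Excluded from the current account — capital account: acquisition of foreign patents and trademarks (non-produced assets) 73.3, capital transfers received from emigrants 109.1, sale of embassy land to a foreign government 40.5; financial account: inward foreign direct investment in the manufacturing sector 406.5.)

-3286.5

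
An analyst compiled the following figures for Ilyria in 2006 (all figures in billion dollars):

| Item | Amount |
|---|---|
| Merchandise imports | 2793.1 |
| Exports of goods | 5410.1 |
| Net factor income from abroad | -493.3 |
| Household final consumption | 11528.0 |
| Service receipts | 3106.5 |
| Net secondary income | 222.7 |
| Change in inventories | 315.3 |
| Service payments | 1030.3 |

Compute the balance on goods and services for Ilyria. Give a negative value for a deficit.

4693.2

Goods balance = 5410.1 - 2793.1 = 2617.0
Services balance = 3106.5 - 1030.3 = 2076.2
Trade balance (goods + services) = 2617.0 + 2076.2 = 4693.2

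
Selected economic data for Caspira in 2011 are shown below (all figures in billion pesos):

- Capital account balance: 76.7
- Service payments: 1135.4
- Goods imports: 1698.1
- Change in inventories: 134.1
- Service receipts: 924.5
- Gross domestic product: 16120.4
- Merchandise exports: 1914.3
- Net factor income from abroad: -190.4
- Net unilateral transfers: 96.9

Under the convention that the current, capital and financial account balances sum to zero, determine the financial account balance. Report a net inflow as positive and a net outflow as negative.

Goods balance = 1914.3 - 1698.1 = 216.2
Services balance = 924.5 - 1135.4 = -210.9
Trade balance (goods + services) = 216.2 + (-210.9) = 5.3
Net primary income = -190.4
Net secondary income = 96.9
Current account = 5.3 + (-190.4) + 96.9 = -88.2
Financial account = -(-88.2 + 76.7) = 11.5

11.5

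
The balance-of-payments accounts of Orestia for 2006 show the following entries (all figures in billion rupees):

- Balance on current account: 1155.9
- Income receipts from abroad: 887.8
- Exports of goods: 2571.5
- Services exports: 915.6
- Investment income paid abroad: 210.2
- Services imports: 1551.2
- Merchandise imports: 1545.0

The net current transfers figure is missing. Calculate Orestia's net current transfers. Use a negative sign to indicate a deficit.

Current account = goods balance + services balance + net primary income + net secondary income
Sum of the known components = 1068.5
Net current transfers = CA - (known components) = 1155.9 - 1068.5 = 87.4

87.4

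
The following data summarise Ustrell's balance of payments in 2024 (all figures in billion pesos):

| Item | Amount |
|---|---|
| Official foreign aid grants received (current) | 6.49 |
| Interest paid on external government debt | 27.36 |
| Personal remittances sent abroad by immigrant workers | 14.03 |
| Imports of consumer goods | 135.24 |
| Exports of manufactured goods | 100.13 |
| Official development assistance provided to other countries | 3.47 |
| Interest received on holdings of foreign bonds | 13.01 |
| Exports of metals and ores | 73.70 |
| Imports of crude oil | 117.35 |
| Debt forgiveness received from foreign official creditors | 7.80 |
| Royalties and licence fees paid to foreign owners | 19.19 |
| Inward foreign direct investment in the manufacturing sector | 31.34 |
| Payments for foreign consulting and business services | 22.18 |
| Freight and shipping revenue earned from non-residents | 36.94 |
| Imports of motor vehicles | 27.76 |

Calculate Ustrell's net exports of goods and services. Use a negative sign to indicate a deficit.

Goods: -135.24 + 100.13 + 73.70 - 27.76 - 117.35 = -106.52
Services: -22.18 - 19.19 + 36.94 = -4.43
Trade balance = -106.52 + (-4.43) = -110.95
(Excluded from the trade balance — secondary income: official foreign aid grants received (current) 6.49, personal remittances sent abroad by immigrant workers 14.03, official development assistance provided to other countries 3.47; primary income: interest paid on external government debt 27.36, interest received on holdings of foreign bonds 13.01; capital account: debt forgiveness received from foreign official creditors 7.80; financial account: inward foreign direct investment in the manufacturing sector 31.34.)

-110.95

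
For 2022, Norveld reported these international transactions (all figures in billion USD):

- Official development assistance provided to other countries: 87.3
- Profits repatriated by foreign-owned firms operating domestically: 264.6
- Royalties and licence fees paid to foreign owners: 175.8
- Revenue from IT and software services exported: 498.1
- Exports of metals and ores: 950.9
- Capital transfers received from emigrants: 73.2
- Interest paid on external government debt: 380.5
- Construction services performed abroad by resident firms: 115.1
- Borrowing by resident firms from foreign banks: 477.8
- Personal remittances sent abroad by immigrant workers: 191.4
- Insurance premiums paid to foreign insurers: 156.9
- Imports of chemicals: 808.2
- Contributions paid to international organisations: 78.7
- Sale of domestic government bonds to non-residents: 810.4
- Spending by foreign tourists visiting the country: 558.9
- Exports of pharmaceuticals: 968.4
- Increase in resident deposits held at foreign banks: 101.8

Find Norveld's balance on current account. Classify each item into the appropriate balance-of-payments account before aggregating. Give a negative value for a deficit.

948.0

Goods: 968.4 + 950.9 - 808.2 = 1111.1
Services: 498.1 + 115.1 + 558.9 - 175.8 - 156.9 = 839.4
Primary income: -264.6 - 380.5 = -645.1
Secondary income: -87.3 - 78.7 - 191.4 = -357.4
Current account = 1111.1 + 839.4 + (-645.1) + (-357.4) = 948.0
(Excluded from the current account — capital account: capital transfers received from emigrants 73.2; financial account: borrowing by resident firms from foreign banks 477.8, sale of domestic government bonds to non-residents 810.4, increase in resident deposits held at foreign banks 101.8.)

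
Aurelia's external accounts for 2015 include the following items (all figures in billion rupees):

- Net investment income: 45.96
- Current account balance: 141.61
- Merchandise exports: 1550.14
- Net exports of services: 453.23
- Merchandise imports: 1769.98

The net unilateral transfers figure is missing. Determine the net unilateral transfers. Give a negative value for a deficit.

Current account = goods balance + services balance + net primary income + net secondary income
Sum of the known components = 279.35
Net unilateral transfers = CA - (known components) = 141.61 - 279.35 = -137.74

-137.74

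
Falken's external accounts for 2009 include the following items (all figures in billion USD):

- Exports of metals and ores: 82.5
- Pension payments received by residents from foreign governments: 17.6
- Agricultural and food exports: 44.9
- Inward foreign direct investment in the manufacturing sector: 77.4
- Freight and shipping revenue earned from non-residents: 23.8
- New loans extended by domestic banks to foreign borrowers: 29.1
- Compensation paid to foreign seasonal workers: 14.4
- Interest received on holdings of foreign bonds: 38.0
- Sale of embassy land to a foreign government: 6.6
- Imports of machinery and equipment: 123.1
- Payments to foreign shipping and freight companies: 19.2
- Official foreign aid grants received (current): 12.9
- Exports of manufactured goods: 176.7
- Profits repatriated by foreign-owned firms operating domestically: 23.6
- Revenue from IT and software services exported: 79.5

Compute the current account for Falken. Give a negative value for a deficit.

Goods: 176.7 + 44.9 + 82.5 - 123.1 = 181.0
Services: 23.8 + 79.5 - 19.2 = 84.1
Primary income: -23.6 - 14.4 + 38.0 = 0.0
Secondary income: 12.9 + 17.6 = 30.5
Current account = 181.0 + 84.1 + 0.0 + 30.5 = 295.6
(Excluded from the current account — financial account: inward foreign direct investment in the manufacturing sector 77.4, new loans extended by domestic banks to foreign borrowers 29.1; capital account: sale of embassy land to a foreign government 6.6.)

295.6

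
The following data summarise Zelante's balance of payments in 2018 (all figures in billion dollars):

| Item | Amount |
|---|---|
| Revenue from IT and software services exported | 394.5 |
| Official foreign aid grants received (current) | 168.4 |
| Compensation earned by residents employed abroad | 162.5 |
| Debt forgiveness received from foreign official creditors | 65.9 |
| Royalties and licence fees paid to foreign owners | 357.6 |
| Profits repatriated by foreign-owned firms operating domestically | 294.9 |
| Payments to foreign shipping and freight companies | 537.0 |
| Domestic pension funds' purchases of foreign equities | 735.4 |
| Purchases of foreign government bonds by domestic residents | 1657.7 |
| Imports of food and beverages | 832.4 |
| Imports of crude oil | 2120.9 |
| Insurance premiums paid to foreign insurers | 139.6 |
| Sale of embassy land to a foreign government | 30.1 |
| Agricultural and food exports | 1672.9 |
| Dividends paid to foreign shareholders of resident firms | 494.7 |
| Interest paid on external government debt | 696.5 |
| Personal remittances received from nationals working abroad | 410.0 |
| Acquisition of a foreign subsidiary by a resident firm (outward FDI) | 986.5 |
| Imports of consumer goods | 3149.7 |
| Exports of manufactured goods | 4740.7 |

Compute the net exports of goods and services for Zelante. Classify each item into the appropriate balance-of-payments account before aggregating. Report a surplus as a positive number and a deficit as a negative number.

Goods: 1672.9 - 2120.9 - 3149.7 + 4740.7 - 832.4 = 310.6
Services: 394.5 - 139.6 - 537.0 - 357.6 = -639.7
Trade balance = 310.6 + (-639.7) = -329.1
(Excluded from the trade balance — secondary income: official foreign aid grants received (current) 168.4, personal remittances received from nationals working abroad 410.0; primary income: compensation earned by residents employed abroad 162.5, profits repatriated by foreign-owned firms operating domestically 294.9, dividends paid to foreign shareholders of resident firms 494.7, interest paid on external government debt 696.5; capital account: debt forgiveness received from foreign official creditors 65.9, sale of embassy land to a foreign government 30.1; financial account: domestic pension funds' purchases of foreign equities 735.4, purchases of foreign government bonds by domestic residents 1657.7, acquisition of a foreign subsidiary by a resident firm (outward FDI) 986.5.)

-329.1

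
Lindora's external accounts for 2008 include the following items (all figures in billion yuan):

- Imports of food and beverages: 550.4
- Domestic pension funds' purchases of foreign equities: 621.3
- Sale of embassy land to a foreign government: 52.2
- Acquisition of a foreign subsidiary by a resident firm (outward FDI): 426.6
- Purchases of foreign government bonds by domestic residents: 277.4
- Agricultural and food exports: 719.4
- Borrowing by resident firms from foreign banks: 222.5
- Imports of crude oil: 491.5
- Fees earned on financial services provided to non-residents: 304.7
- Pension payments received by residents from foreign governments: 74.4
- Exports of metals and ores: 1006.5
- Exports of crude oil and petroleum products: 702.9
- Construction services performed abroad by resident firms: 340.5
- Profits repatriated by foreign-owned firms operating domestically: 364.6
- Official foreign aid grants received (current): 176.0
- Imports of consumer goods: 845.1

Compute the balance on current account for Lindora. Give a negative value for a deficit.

Goods: 1006.5 + 702.9 + 719.4 - 845.1 - 550.4 - 491.5 = 541.8
Services: 304.7 + 340.5 = 645.2
Primary income: -364.6
Secondary income: 176.0 + 74.4 = 250.4
Current account = 541.8 + 645.2 + (-364.6) + 250.4 = 1072.8
(Excluded from the current account — financial account: domestic pension funds' purchases of foreign equities 621.3, acquisition of a foreign subsidiary by a resident firm (outward FDI) 426.6, purchases of foreign government bonds by domestic residents 277.4, borrowing by resident firms from foreign banks 222.5; capital account: sale of embassy land to a foreign government 52.2.)

1072.8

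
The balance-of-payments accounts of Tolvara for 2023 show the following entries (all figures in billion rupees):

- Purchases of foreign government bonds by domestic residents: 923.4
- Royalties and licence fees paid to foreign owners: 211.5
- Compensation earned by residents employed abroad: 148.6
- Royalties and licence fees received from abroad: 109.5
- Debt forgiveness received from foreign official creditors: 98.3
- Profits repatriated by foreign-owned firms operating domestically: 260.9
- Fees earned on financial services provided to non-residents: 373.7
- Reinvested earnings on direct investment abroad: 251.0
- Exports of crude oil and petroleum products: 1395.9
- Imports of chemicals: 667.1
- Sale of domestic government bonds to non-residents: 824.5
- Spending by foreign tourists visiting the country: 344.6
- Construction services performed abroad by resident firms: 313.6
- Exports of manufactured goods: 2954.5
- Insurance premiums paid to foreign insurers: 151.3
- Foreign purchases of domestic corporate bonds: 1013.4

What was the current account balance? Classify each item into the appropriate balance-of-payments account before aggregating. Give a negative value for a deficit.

Goods: 2954.5 + 1395.9 - 667.1 = 3683.3
Services: -151.3 + 344.6 - 211.5 + 109.5 + 313.6 + 373.7 = 778.6
Primary income: 251.0 - 260.9 + 148.6 = 138.7
Current account = 3683.3 + 778.6 + 138.7 = 4600.6
(Excluded from the current account — financial account: purchases of foreign government bonds by domestic residents 923.4, sale of domestic government bonds to non-residents 824.5, foreign purchases of domestic corporate bonds 1013.4; capital account: debt forgiveness received from foreign official creditors 98.3.)

4600.6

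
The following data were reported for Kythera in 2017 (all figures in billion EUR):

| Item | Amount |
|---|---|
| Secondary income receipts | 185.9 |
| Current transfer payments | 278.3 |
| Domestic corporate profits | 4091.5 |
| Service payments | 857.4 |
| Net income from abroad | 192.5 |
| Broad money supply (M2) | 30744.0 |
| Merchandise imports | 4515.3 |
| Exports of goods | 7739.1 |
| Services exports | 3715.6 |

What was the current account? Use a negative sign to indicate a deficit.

6182.1

Goods balance = 7739.1 - 4515.3 = 3223.8
Services balance = 3715.6 - 857.4 = 2858.2
Trade balance (goods + services) = 3223.8 + 2858.2 = 6082.0
Net primary income = 192.5
Net secondary income = 185.9 - 278.3 = -92.4
Current account = 6082.0 + 192.5 + (-92.4) = 6182.1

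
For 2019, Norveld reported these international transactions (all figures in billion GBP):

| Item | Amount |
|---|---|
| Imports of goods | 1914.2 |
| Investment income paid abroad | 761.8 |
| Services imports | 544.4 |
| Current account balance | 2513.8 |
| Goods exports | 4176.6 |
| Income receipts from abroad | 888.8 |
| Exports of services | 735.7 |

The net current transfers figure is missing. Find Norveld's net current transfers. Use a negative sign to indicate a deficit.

Current account = goods balance + services balance + net primary income + net secondary income
Sum of the known components = 2580.7
Net current transfers = CA - (known components) = 2513.8 - 2580.7 = -66.9

-66.9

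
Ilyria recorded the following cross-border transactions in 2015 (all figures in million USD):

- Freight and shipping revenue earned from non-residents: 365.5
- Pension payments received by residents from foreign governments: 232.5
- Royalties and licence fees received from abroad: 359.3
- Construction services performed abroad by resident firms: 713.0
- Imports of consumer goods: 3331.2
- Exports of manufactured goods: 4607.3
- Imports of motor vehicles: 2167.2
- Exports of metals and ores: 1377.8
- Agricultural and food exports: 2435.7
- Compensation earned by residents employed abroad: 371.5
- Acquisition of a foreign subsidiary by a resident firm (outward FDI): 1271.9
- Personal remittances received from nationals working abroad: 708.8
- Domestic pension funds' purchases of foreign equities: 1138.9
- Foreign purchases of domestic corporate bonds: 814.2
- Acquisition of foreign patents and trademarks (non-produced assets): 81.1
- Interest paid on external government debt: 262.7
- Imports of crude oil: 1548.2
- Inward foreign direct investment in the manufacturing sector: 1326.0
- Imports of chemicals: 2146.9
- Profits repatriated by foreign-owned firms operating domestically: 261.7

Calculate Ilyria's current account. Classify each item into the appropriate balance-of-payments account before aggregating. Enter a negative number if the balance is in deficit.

Goods: -2167.2 - 2146.9 - 3331.2 + 1377.8 + 4607.3 - 1548.2 + 2435.7 = -772.7
Services: 713.0 + 365.5 + 359.3 = 1437.8
Primary income: -261.7 + 371.5 - 262.7 = -152.9
Secondary income: 232.5 + 708.8 = 941.3
Current account = (-772.7) + 1437.8 + (-152.9) + 941.3 = 1453.5
(Excluded from the current account — financial account: acquisition of a foreign subsidiary by a resident firm (outward FDI) 1271.9, domestic pension funds' purchases of foreign equities 1138.9, foreign purchases of domestic corporate bonds 814.2, inward foreign direct investment in the manufacturing sector 1326.0; capital account: acquisition of foreign patents and trademarks (non-produced assets) 81.1.)

1453.5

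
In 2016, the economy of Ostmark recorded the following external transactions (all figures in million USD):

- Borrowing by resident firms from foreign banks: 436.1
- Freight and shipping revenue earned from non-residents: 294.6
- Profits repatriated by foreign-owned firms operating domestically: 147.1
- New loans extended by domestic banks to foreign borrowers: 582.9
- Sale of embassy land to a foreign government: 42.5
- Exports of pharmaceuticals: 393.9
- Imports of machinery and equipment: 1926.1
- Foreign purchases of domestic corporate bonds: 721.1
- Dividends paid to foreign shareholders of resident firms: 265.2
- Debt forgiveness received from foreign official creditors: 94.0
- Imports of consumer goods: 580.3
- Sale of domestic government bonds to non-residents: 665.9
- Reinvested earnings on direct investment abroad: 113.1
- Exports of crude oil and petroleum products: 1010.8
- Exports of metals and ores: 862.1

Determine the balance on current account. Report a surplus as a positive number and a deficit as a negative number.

-244.2

Goods: 862.1 - 1926.1 + 393.9 + 1010.8 - 580.3 = -239.6
Services: 294.6
Primary income: 113.1 - 265.2 - 147.1 = -299.2
Current account = (-239.6) + 294.6 + (-299.2) = -244.2
(Excluded from the current account — financial account: borrowing by resident firms from foreign banks 436.1, new loans extended by domestic banks to foreign borrowers 582.9, foreign purchases of domestic corporate bonds 721.1, sale of domestic government bonds to non-residents 665.9; capital account: sale of embassy land to a foreign government 42.5, debt forgiveness received from foreign official creditors 94.0.)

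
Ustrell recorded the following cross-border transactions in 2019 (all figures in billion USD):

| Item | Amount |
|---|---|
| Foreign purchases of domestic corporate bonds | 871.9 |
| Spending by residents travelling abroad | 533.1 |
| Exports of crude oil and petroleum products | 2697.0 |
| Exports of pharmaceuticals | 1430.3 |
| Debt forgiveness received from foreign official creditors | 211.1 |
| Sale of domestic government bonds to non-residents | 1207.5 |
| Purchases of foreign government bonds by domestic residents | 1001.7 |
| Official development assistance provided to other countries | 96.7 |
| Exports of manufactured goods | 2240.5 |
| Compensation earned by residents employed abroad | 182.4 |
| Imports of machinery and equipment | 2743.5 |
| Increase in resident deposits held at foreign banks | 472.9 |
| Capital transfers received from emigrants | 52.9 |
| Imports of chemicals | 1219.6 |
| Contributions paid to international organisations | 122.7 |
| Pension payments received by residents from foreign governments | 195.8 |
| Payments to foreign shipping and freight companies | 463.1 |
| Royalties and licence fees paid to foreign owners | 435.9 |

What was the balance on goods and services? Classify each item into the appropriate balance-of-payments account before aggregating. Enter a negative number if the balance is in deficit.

972.6

Goods: 2240.5 + 1430.3 - 2743.5 + 2697.0 - 1219.6 = 2404.7
Services: -533.1 - 435.9 - 463.1 = -1432.1
Trade balance = 2404.7 + (-1432.1) = 972.6
(Excluded from the trade balance — financial account: foreign purchases of domestic corporate bonds 871.9, sale of domestic government bonds to non-residents 1207.5, purchases of foreign government bonds by domestic residents 1001.7, increase in resident deposits held at foreign banks 472.9; capital account: debt forgiveness received from foreign official creditors 211.1, capital transfers received from emigrants 52.9; secondary income: official development assistance provided to other countries 96.7, contributions paid to international organisations 122.7, pension payments received by residents from foreign governments 195.8; primary income: compensation earned by residents employed abroad 182.4.)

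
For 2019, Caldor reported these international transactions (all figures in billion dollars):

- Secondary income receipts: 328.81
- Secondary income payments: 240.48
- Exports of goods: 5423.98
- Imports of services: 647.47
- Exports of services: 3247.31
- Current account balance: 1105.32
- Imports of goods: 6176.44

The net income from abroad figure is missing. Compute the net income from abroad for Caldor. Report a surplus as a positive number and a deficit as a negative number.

-830.39

Current account = goods balance + services balance + net primary income + net secondary income
Sum of the known components = 1935.71
Net income from abroad = CA - (known components) = 1105.32 - 1935.71 = -830.39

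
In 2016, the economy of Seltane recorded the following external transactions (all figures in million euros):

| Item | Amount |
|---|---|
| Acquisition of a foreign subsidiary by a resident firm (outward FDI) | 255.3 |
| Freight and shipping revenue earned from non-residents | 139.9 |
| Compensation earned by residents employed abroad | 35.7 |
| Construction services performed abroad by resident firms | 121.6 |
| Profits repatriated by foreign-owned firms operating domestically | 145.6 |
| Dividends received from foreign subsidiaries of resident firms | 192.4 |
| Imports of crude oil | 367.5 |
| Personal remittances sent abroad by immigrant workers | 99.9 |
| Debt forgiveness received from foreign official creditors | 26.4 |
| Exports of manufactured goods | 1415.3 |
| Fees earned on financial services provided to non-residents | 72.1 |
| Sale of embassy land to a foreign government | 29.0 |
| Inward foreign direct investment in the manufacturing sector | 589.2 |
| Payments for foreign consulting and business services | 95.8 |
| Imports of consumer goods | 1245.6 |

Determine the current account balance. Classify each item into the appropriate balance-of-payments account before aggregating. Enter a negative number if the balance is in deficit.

22.6

Goods: 1415.3 - 367.5 - 1245.6 = -197.8
Services: 121.6 + 72.1 + 139.9 - 95.8 = 237.8
Primary income: 35.7 + 192.4 - 145.6 = 82.5
Secondary income: -99.9
Current account = (-197.8) + 237.8 + 82.5 + (-99.9) = 22.6
(Excluded from the current account — financial account: acquisition of a foreign subsidiary by a resident firm (outward FDI) 255.3, inward foreign direct investment in the manufacturing sector 589.2; capital account: debt forgiveness received from foreign official creditors 26.4, sale of embassy land to a foreign government 29.0.)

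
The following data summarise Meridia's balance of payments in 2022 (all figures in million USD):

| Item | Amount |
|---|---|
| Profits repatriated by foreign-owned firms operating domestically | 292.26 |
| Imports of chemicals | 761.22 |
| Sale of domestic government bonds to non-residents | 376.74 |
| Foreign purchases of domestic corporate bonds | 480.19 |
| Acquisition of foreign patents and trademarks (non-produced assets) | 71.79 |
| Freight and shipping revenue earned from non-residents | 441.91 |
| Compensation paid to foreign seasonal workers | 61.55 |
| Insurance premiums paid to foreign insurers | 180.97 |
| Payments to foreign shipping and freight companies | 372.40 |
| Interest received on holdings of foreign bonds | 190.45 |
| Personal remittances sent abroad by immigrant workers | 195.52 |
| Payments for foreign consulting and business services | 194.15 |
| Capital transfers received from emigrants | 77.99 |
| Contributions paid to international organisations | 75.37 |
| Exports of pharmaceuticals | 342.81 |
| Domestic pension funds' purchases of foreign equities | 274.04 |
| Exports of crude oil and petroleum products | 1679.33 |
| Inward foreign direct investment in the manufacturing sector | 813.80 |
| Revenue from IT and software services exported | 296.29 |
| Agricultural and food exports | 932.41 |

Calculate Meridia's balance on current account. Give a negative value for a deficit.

1749.76

Goods: 1679.33 + 932.41 - 761.22 + 342.81 = 2193.33
Services: 296.29 + 441.91 - 194.15 - 372.40 - 180.97 = -9.32
Primary income: 190.45 - 292.26 - 61.55 = -163.36
Secondary income: -195.52 - 75.37 = -270.89
Current account = 2193.33 + (-9.32) + (-163.36) + (-270.89) = 1749.76
(Excluded from the current account — financial account: sale of domestic government bonds to non-residents 376.74, foreign purchases of domestic corporate bonds 480.19, domestic pension funds' purchases of foreign equities 274.04, inward foreign direct investment in the manufacturing sector 813.80; capital account: acquisition of foreign patents and trademarks (non-produced assets) 71.79, capital transfers received from emigrants 77.99.)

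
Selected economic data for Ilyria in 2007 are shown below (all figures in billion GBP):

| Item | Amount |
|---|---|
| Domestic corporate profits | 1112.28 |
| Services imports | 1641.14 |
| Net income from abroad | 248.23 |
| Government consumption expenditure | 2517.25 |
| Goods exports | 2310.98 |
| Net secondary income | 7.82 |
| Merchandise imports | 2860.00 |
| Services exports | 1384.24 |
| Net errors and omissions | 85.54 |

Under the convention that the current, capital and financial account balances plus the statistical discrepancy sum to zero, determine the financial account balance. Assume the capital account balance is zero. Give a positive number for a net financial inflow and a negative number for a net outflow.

Goods balance = 2310.98 - 2860.00 = -549.02
Services balance = 1384.24 - 1641.14 = -256.90
Trade balance (goods + services) = -549.02 + (-256.90) = -805.92
Net primary income = 248.23
Net secondary income = 7.82
Current account = -805.92 + 248.23 + 7.82 = -549.87
Financial account = -(-549.87 + 85.54) = 464.33

464.33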